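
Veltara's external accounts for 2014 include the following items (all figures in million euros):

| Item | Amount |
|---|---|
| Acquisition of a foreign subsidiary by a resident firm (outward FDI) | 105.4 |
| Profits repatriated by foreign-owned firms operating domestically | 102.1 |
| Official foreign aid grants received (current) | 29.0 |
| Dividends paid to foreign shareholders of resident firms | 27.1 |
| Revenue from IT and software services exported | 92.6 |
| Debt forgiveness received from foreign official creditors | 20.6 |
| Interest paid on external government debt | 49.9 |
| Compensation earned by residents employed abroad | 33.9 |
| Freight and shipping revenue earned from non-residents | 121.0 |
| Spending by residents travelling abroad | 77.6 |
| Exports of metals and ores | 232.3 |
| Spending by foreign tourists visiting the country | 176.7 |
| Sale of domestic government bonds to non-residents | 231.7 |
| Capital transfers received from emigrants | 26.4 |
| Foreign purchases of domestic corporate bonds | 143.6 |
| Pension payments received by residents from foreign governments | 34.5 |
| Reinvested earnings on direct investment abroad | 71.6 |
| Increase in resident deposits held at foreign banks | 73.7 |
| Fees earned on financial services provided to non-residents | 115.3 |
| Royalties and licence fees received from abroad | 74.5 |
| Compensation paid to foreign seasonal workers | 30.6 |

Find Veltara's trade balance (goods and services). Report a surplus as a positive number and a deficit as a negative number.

Goods: 232.3
Services: 121.0 + 176.7 + 92.6 + 74.5 + 115.3 - 77.6 = 502.5
Trade balance = 232.3 + 502.5 = 734.8
(Excluded from the trade balance — financial account: acquisition of a foreign subsidiary by a resident firm (outward FDI) 105.4, sale of domestic government bonds to non-residents 231.7, foreign purchases of domestic corporate bonds 143.6, increase in resident deposits held at foreign banks 73.7; primary income: profits repatriated by foreign-owned firms operating domestically 102.1, dividends paid to foreign shareholders of resident firms 27.1, interest paid on external government debt 49.9, compensation earned by residents employed abroad 33.9, reinvested earnings on direct investment abroad 71.6, compensation paid to foreign seasonal workers 30.6; secondary income: official foreign aid grants received (current) 29.0, pension payments received by residents from foreign governments 34.5; capital account: debt forgiveness received from foreign official creditors 20.6, capital transfers received from emigrants 26.4.)

734.8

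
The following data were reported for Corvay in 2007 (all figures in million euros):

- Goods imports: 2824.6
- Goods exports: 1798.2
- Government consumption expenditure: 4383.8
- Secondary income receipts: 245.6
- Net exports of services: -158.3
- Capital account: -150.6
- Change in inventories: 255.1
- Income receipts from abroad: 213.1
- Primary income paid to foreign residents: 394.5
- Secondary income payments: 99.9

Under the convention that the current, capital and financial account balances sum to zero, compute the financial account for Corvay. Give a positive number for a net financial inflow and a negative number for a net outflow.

1371.0

Goods balance = 1798.2 - 2824.6 = -1026.4
Services balance = -158.3
Trade balance (goods + services) = -1026.4 + (-158.3) = -1184.7
Net primary income = 213.1 - 394.5 = -181.4
Net secondary income = 245.6 - 99.9 = 145.7
Current account = -1184.7 + (-181.4) + 145.7 = -1220.4
Financial account = -(-1220.4 + (-150.6)) = 1371.0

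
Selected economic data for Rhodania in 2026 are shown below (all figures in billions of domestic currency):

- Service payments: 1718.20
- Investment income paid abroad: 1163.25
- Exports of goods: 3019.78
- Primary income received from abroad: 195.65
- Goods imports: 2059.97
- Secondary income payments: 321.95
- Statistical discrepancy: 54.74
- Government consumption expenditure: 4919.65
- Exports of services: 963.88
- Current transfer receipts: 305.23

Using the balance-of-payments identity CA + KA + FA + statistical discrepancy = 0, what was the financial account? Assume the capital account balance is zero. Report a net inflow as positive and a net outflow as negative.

724.09

Goods balance = 3019.78 - 2059.97 = 959.81
Services balance = 963.88 - 1718.20 = -754.32
Trade balance (goods + services) = 959.81 + (-754.32) = 205.49
Net primary income = 195.65 - 1163.25 = -967.60
Net secondary income = 305.23 - 321.95 = -16.72
Current account = 205.49 + (-967.60) + (-16.72) = -778.83
Financial account = -(-778.83 + 54.74) = 724.09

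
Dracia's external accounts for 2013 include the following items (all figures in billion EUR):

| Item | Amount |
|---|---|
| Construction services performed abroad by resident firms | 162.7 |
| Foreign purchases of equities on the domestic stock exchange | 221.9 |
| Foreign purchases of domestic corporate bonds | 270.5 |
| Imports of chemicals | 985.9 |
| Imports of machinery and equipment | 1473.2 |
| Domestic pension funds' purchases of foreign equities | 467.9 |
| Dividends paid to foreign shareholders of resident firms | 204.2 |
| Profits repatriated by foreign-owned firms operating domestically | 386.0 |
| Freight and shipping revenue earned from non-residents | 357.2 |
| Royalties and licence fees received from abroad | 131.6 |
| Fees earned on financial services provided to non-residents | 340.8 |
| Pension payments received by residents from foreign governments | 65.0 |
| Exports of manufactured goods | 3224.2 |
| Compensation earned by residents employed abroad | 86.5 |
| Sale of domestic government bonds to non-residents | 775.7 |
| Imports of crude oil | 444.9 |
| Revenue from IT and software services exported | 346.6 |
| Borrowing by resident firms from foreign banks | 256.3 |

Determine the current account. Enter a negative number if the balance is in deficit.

1220.4

Goods: -444.9 - 1473.2 + 3224.2 - 985.9 = 320.2
Services: 357.2 + 162.7 + 346.6 + 131.6 + 340.8 = 1338.9
Primary income: -386.0 - 204.2 + 86.5 = -503.7
Secondary income: 65.0
Current account = 320.2 + 1338.9 + (-503.7) + 65.0 = 1220.4
(Excluded from the current account — financial account: foreign purchases of equities on the domestic stock exchange 221.9, foreign purchases of domestic corporate bonds 270.5, domestic pension funds' purchases of foreign equities 467.9, sale of domestic government bonds to non-residents 775.7, borrowing by resident firms from foreign banks 256.3.)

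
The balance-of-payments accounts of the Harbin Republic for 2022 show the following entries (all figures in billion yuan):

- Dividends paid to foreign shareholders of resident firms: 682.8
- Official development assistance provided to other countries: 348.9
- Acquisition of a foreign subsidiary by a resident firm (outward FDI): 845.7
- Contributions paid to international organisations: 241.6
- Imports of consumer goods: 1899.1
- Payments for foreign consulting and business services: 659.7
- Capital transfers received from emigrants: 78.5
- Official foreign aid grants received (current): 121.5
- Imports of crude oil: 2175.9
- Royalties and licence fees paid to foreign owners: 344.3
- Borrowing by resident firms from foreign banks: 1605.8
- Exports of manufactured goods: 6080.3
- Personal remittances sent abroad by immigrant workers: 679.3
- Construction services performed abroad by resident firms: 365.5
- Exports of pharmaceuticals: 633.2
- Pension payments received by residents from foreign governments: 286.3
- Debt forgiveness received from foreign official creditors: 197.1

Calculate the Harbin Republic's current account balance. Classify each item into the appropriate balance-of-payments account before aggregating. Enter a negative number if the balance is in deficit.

Goods: -2175.9 + 633.2 - 1899.1 + 6080.3 = 2638.5
Services: 365.5 - 659.7 - 344.3 = -638.5
Primary income: -682.8
Secondary income: 286.3 - 241.6 + 121.5 - 348.9 - 679.3 = -862.0
Current account = 2638.5 + (-638.5) + (-682.8) + (-862.0) = 455.2
(Excluded from the current account — financial account: acquisition of a foreign subsidiary by a resident firm (outward FDI) 845.7, borrowing by resident firms from foreign banks 1605.8; capital account: capital transfers received from emigrants 78.5, debt forgiveness received from foreign official creditors 197.1.)

455.2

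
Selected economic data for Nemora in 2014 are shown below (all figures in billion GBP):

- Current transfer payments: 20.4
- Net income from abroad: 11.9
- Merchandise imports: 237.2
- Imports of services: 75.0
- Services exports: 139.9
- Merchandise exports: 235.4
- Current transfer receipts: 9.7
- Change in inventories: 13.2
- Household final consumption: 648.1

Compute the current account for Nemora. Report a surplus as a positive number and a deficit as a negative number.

64.3

Goods balance = 235.4 - 237.2 = -1.8
Services balance = 139.9 - 75.0 = 64.9
Trade balance (goods + services) = -1.8 + 64.9 = 63.1
Net primary income = 11.9
Net secondary income = 9.7 - 20.4 = -10.7
Current account = 63.1 + 11.9 + (-10.7) = 64.3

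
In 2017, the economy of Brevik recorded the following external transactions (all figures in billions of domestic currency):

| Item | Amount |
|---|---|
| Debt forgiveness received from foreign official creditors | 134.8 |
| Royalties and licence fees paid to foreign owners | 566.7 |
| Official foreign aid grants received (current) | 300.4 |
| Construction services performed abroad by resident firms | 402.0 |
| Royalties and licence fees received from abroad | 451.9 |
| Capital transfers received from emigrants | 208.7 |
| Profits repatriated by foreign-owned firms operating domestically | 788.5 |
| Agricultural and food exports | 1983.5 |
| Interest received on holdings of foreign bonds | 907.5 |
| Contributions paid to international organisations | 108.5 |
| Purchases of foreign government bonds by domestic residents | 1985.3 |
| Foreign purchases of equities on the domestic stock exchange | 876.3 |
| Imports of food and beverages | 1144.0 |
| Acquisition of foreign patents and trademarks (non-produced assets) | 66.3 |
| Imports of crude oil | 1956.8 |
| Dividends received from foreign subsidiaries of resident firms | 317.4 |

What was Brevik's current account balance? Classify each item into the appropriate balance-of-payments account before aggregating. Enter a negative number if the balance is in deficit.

Goods: 1983.5 - 1144.0 - 1956.8 = -1117.3
Services: 402.0 - 566.7 + 451.9 = 287.2
Primary income: -788.5 + 317.4 + 907.5 = 436.4
Secondary income: -108.5 + 300.4 = 191.9
Current account = (-1117.3) + 287.2 + 436.4 + 191.9 = -201.8
(Excluded from the current account — capital account: debt forgiveness received from foreign official creditors 134.8, capital transfers received from emigrants 208.7, acquisition of foreign patents and trademarks (non-produced assets) 66.3; financial account: purchases of foreign government bonds by domestic residents 1985.3, foreign purchases of equities on the domestic stock exchange 876.3.)

-201.8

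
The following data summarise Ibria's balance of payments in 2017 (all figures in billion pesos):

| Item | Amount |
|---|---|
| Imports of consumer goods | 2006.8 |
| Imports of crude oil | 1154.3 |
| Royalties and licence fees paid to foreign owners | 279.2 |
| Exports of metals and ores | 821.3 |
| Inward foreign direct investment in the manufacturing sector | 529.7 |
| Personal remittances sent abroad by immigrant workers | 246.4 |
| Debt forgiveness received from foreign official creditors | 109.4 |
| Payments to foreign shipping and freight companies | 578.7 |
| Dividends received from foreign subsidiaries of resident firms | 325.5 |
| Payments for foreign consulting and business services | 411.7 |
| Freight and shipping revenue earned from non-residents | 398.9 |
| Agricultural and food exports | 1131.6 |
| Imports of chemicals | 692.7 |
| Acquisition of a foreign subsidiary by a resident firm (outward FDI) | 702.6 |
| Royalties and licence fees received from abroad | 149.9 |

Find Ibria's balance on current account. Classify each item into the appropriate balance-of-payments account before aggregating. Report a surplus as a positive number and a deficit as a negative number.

-2542.6

Goods: -692.7 - 1154.3 + 821.3 + 1131.6 - 2006.8 = -1900.9
Services: 398.9 + 149.9 - 279.2 - 411.7 - 578.7 = -720.8
Primary income: 325.5
Secondary income: -246.4
Current account = (-1900.9) + (-720.8) + 325.5 + (-246.4) = -2542.6
(Excluded from the current account — financial account: inward foreign direct investment in the manufacturing sector 529.7, acquisition of a foreign subsidiary by a resident firm (outward FDI) 702.6; capital account: debt forgiveness received from foreign official creditors 109.4.)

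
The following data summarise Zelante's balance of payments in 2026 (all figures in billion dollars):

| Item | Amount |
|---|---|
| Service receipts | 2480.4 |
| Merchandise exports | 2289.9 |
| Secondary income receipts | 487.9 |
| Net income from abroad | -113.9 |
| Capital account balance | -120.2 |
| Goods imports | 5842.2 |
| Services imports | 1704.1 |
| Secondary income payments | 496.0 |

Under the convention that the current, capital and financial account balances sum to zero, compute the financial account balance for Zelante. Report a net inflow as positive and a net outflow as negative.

Goods balance = 2289.9 - 5842.2 = -3552.3
Services balance = 2480.4 - 1704.1 = 776.3
Trade balance (goods + services) = -3552.3 + 776.3 = -2776.0
Net primary income = -113.9
Net secondary income = 487.9 - 496.0 = -8.1
Current account = -2776.0 + (-113.9) + (-8.1) = -2898.0
Financial account = -(-2898.0 + (-120.2)) = 3018.2

3018.2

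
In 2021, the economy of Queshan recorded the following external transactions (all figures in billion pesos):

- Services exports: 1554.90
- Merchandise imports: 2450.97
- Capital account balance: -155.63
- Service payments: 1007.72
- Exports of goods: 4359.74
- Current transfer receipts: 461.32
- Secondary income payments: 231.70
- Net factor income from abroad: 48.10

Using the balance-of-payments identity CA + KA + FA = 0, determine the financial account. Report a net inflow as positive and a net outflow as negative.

Goods balance = 4359.74 - 2450.97 = 1908.77
Services balance = 1554.90 - 1007.72 = 547.18
Trade balance (goods + services) = 1908.77 + 547.18 = 2455.95
Net primary income = 48.10
Net secondary income = 461.32 - 231.70 = 229.62
Current account = 2455.95 + 48.10 + 229.62 = 2733.67
Financial account = -(2733.67 + (-155.63)) = -2578.04

-2578.04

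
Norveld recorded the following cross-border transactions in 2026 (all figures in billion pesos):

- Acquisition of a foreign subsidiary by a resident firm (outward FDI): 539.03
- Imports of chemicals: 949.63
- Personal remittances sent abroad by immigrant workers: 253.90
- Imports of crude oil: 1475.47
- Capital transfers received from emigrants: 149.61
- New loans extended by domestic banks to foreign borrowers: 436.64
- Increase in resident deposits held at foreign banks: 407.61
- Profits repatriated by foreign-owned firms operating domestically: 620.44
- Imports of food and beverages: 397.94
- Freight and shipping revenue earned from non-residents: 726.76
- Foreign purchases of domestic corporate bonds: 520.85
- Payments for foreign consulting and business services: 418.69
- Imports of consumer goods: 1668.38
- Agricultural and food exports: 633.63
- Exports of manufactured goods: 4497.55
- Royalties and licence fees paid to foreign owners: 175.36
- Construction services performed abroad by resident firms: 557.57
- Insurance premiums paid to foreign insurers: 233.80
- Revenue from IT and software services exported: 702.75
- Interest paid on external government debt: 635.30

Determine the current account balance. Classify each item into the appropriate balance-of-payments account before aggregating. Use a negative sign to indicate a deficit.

Goods: -949.63 - 1475.47 + 4497.55 + 633.63 - 397.94 - 1668.38 = 639.76
Services: -418.69 - 175.36 + 726.76 - 233.80 + 557.57 + 702.75 = 1159.23
Primary income: -620.44 - 635.30 = -1255.74
Secondary income: -253.90
Current account = 639.76 + 1159.23 + (-1255.74) + (-253.90) = 289.35
(Excluded from the current account — financial account: acquisition of a foreign subsidiary by a resident firm (outward FDI) 539.03, new loans extended by domestic banks to foreign borrowers 436.64, increase in resident deposits held at foreign banks 407.61, foreign purchases of domestic corporate bonds 520.85; capital account: capital transfers received from emigrants 149.61.)

289.35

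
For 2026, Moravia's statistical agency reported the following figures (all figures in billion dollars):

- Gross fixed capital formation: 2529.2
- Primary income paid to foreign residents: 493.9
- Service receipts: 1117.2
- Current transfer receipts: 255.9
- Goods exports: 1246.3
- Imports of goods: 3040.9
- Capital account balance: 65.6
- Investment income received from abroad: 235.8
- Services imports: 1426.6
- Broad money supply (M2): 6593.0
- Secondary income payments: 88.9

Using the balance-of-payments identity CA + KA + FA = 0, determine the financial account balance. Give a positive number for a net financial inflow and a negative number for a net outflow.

2129.5

Goods balance = 1246.3 - 3040.9 = -1794.6
Services balance = 1117.2 - 1426.6 = -309.4
Trade balance (goods + services) = -1794.6 + (-309.4) = -2104.0
Net primary income = 235.8 - 493.9 = -258.1
Net secondary income = 255.9 - 88.9 = 167.0
Current account = -2104.0 + (-258.1) + 167.0 = -2195.1
Financial account = -(-2195.1 + 65.6) = 2129.5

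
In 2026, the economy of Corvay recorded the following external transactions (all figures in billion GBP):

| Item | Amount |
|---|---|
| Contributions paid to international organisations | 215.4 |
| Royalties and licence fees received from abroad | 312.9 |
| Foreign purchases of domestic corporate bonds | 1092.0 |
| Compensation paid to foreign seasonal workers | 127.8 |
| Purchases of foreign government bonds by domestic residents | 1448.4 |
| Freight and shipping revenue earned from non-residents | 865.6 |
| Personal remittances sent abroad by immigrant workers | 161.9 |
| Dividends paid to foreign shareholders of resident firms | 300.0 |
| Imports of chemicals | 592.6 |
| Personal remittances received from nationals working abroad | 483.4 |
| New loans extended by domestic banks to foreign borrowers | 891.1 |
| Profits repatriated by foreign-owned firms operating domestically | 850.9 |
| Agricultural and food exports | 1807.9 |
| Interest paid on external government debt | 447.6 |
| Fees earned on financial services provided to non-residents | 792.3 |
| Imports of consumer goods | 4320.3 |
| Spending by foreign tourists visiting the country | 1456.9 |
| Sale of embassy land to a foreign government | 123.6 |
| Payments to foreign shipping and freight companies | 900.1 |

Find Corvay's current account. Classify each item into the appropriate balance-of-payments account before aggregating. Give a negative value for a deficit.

Goods: -592.6 - 4320.3 + 1807.9 = -3105.0
Services: 312.9 + 865.6 - 900.1 + 792.3 + 1456.9 = 2527.6
Primary income: -127.8 - 300.0 - 447.6 - 850.9 = -1726.3
Secondary income: -161.9 + 483.4 - 215.4 = 106.1
Current account = (-3105.0) + 2527.6 + (-1726.3) + 106.1 = -2197.6
(Excluded from the current account — financial account: foreign purchases of domestic corporate bonds 1092.0, purchases of foreign government bonds by domestic residents 1448.4, new loans extended by domestic banks to foreign borrowers 891.1; capital account: sale of embassy land to a foreign government 123.6.)

-2197.6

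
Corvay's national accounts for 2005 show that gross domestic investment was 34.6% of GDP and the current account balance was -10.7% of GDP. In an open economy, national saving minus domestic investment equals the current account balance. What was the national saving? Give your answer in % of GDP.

S = I + CA = 34.6 + (-10.7) = 23.9

23.9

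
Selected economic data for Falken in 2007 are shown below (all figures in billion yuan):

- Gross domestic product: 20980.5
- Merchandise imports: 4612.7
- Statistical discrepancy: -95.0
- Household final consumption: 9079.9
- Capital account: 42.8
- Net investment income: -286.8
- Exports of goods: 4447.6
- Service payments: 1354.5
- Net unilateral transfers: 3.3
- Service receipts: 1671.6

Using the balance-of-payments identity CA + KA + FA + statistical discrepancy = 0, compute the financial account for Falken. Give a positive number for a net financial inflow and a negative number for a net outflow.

Goods balance = 4447.6 - 4612.7 = -165.1
Services balance = 1671.6 - 1354.5 = 317.1
Trade balance (goods + services) = -165.1 + 317.1 = 152.0
Net primary income = -286.8
Net secondary income = 3.3
Current account = 152.0 + (-286.8) + 3.3 = -131.5
Financial account = -(-131.5 + 42.8 + (-95.0)) = 183.7

183.7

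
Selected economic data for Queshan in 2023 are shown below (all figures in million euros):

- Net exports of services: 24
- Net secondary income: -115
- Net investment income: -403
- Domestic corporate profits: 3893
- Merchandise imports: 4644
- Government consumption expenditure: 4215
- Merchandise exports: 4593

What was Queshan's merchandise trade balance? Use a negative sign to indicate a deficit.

Goods balance = 4593 - 4644 = -51

-51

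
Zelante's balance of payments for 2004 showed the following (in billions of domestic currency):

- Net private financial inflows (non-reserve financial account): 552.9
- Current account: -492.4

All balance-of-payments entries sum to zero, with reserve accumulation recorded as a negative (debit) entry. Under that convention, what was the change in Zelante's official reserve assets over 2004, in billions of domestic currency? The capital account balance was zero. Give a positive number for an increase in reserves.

Official reserve transactions balance = -((-492.4) + 552.9) = -60.5
An accumulation of reserves is recorded as a debit (negative entry), so the change in the stock of reserves is the negative of that balance.
Change in official reserves = -(-60.5) = 60.5

60.5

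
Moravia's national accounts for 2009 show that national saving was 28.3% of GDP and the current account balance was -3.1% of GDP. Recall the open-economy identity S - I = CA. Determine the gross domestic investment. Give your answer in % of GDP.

31.4

S - I = CA (net lending to the rest of the world).
I = S - CA = 28.3 - (-3.1) = 31.4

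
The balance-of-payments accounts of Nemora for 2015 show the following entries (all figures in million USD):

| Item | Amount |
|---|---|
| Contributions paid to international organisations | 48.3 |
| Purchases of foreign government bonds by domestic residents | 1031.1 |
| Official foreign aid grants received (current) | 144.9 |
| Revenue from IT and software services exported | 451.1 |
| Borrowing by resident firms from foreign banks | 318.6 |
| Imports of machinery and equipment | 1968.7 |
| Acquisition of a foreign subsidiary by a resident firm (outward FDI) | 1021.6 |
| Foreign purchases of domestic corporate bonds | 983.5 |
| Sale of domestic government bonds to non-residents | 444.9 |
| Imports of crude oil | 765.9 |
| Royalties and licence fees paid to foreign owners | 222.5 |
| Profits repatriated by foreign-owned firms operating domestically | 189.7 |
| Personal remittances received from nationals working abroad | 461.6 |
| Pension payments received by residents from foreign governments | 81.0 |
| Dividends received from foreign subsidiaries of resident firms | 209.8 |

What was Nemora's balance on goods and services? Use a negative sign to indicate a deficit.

Goods: -1968.7 - 765.9 = -2734.6
Services: 451.1 - 222.5 = 228.6
Trade balance = -2734.6 + 228.6 = -2506.0
(Excluded from the trade balance — secondary income: contributions paid to international organisations 48.3, official foreign aid grants received (current) 144.9, personal remittances received from nationals working abroad 461.6, pension payments received by residents from foreign governments 81.0; financial account: purchases of foreign government bonds by domestic residents 1031.1, borrowing by resident firms from foreign banks 318.6, acquisition of a foreign subsidiary by a resident firm (outward FDI) 1021.6, foreign purchases of domestic corporate bonds 983.5, sale of domestic government bonds to non-residents 444.9; primary income: profits repatriated by foreign-owned firms operating domestically 189.7, dividends received from foreign subsidiaries of resident firms 209.8.)

-2506.0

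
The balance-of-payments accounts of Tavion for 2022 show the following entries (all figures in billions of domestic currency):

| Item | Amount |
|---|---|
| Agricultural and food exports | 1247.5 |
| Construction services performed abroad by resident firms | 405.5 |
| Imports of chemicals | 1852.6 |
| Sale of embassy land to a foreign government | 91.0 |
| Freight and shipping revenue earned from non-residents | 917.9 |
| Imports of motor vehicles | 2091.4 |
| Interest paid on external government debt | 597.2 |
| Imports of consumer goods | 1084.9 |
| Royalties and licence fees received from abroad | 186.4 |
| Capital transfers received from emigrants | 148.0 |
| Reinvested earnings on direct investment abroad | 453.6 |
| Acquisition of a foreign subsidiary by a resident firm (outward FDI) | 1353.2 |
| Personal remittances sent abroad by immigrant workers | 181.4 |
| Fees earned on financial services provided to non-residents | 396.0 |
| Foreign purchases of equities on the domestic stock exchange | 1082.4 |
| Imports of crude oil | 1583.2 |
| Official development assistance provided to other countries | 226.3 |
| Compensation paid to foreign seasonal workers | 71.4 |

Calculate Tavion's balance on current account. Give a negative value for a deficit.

-4081.5

Goods: -1583.2 + 1247.5 - 1084.9 - 2091.4 - 1852.6 = -5364.6
Services: 396.0 + 405.5 + 917.9 + 186.4 = 1905.8
Primary income: 453.6 - 597.2 - 71.4 = -215.0
Secondary income: -226.3 - 181.4 = -407.7
Current account = (-5364.6) + 1905.8 + (-215.0) + (-407.7) = -4081.5
(Excluded from the current account — capital account: sale of embassy land to a foreign government 91.0, capital transfers received from emigrants 148.0; financial account: acquisition of a foreign subsidiary by a resident firm (outward FDI) 1353.2, foreign purchases of equities on the domestic stock exchange 1082.4.)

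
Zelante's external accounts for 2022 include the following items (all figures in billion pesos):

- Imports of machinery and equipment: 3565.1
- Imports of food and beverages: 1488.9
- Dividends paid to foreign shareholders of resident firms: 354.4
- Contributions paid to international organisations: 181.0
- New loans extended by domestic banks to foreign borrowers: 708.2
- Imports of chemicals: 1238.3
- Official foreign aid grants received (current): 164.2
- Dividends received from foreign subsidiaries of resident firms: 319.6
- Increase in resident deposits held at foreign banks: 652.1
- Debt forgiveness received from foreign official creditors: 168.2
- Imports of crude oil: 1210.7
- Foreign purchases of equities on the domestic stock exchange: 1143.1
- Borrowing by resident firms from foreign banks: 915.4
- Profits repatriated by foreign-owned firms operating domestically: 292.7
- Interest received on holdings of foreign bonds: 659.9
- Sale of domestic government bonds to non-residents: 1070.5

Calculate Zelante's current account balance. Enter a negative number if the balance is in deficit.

Goods: -1210.7 - 1238.3 - 3565.1 - 1488.9 = -7503.0
Primary income: -292.7 + 319.6 + 659.9 - 354.4 = 332.4
Secondary income: -181.0 + 164.2 = -16.8
Current account = (-7503.0) + 332.4 + (-16.8) = -7187.4
(Excluded from the current account — financial account: new loans extended by domestic banks to foreign borrowers 708.2, increase in resident deposits held at foreign banks 652.1, foreign purchases of equities on the domestic stock exchange 1143.1, borrowing by resident firms from foreign banks 915.4, sale of domestic government bonds to non-residents 1070.5; capital account: debt forgiveness received from foreign official creditors 168.2.)

-7187.4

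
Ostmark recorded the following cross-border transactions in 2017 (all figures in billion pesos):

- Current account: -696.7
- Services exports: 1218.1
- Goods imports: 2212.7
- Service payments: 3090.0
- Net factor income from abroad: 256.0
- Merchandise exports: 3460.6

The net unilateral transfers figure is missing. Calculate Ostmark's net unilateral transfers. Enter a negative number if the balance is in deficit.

-328.7

Current account = goods balance + services balance + net primary income + net secondary income
Sum of the known components = -368.0
Net unilateral transfers = CA - (known components) = -696.7 - (-368.0) = -328.7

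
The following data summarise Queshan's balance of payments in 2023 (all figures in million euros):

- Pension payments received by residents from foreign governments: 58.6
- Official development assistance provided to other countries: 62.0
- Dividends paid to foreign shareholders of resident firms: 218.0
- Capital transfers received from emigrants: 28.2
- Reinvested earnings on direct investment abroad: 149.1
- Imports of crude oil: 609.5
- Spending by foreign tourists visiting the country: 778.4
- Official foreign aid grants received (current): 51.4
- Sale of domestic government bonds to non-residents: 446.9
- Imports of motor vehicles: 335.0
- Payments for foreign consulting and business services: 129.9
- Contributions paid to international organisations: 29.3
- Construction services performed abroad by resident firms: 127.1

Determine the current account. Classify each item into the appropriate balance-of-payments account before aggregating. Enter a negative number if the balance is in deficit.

-219.1

Goods: -335.0 - 609.5 = -944.5
Services: 127.1 + 778.4 - 129.9 = 775.6
Primary income: 149.1 - 218.0 = -68.9
Secondary income: -62.0 + 58.6 - 29.3 + 51.4 = 18.7
Current account = (-944.5) + 775.6 + (-68.9) + 18.7 = -219.1
(Excluded from the current account — capital account: capital transfers received from emigrants 28.2; financial account: sale of domestic government bonds to non-residents 446.9.)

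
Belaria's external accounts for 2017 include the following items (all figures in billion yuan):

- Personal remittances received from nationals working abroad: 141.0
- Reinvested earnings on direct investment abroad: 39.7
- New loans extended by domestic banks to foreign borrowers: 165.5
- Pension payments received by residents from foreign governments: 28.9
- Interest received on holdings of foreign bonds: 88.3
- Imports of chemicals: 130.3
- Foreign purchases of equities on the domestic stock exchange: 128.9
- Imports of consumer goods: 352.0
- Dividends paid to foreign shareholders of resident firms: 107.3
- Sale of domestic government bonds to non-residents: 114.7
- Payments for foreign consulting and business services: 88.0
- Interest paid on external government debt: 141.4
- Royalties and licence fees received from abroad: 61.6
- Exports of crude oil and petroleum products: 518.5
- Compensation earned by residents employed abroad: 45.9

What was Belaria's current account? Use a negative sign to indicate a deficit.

104.9

Goods: -130.3 - 352.0 + 518.5 = 36.2
Services: 61.6 - 88.0 = -26.4
Primary income: 45.9 + 39.7 - 107.3 - 141.4 + 88.3 = -74.8
Secondary income: 28.9 + 141.0 = 169.9
Current account = 36.2 + (-26.4) + (-74.8) + 169.9 = 104.9
(Excluded from the current account — financial account: new loans extended by domestic banks to foreign borrowers 165.5, foreign purchases of equities on the domestic stock exchange 128.9, sale of domestic government bonds to non-residents 114.7.)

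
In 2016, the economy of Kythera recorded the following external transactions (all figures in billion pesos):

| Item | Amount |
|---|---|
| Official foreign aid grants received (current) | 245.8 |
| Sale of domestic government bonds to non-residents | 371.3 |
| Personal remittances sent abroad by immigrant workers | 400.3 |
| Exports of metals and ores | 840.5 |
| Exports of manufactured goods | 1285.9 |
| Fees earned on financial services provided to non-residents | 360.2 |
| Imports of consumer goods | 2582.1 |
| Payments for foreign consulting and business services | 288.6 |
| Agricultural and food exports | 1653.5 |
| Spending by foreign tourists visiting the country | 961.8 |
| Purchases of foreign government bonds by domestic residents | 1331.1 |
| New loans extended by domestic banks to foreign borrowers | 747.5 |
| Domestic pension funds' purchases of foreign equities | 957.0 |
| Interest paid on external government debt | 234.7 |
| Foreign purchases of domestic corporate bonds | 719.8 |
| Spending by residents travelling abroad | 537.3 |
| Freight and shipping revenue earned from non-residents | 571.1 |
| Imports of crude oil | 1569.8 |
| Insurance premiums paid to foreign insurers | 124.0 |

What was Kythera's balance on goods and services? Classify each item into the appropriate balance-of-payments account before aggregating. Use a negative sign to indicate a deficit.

Goods: 840.5 - 2582.1 - 1569.8 + 1653.5 + 1285.9 = -372.0
Services: -537.3 - 124.0 - 288.6 + 360.2 + 961.8 + 571.1 = 943.2
Trade balance = -372.0 + 943.2 = 571.2
(Excluded from the trade balance — secondary income: official foreign aid grants received (current) 245.8, personal remittances sent abroad by immigrant workers 400.3; financial account: sale of domestic government bonds to non-residents 371.3, purchases of foreign government bonds by domestic residents 1331.1, new loans extended by domestic banks to foreign borrowers 747.5, domestic pension funds' purchases of foreign equities 957.0, foreign purchases of domestic corporate bonds 719.8; primary income: interest paid on external government debt 234.7.)

571.2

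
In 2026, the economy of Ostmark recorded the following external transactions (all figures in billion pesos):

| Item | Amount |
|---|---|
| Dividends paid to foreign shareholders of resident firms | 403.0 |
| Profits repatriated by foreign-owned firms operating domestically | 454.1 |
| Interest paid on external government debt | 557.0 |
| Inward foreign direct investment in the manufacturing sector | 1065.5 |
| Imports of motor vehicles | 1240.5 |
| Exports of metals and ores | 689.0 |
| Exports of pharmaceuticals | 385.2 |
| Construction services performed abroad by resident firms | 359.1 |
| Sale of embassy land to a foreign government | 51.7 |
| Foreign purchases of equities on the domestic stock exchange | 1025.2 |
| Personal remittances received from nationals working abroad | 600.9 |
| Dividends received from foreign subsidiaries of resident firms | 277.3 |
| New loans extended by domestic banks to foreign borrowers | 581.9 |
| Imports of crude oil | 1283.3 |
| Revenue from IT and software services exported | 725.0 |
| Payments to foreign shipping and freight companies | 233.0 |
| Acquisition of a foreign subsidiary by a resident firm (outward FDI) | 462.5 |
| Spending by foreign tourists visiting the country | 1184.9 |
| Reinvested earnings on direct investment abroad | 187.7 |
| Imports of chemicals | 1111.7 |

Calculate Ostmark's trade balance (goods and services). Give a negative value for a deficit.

-525.3

Goods: -1283.3 + 689.0 + 385.2 - 1111.7 - 1240.5 = -2561.3
Services: -233.0 + 359.1 + 725.0 + 1184.9 = 2036.0
Trade balance = -2561.3 + 2036.0 = -525.3
(Excluded from the trade balance — primary income: dividends paid to foreign shareholders of resident firms 403.0, profits repatriated by foreign-owned firms operating domestically 454.1, interest paid on external government debt 557.0, dividends received from foreign subsidiaries of resident firms 277.3, reinvested earnings on direct investment abroad 187.7; financial account: inward foreign direct investment in the manufacturing sector 1065.5, foreign purchases of equities on the domestic stock exchange 1025.2, new loans extended by domestic banks to foreign borrowers 581.9, acquisition of a foreign subsidiary by a resident firm (outward FDI) 462.5; capital account: sale of embassy land to a foreign government 51.7; secondary income: personal remittances received from nationals working abroad 600.9.)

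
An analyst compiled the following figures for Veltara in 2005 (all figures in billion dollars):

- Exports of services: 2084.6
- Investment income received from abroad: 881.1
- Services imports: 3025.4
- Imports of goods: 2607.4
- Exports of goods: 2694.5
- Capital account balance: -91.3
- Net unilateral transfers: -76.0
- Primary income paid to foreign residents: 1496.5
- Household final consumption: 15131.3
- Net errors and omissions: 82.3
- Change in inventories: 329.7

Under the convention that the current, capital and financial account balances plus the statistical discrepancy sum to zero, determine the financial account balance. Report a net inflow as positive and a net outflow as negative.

Goods balance = 2694.5 - 2607.4 = 87.1
Services balance = 2084.6 - 3025.4 = -940.8
Trade balance (goods + services) = 87.1 + (-940.8) = -853.7
Net primary income = 881.1 - 1496.5 = -615.4
Net secondary income = -76.0
Current account = -853.7 + (-615.4) + (-76.0) = -1545.1
Financial account = -(-1545.1 + (-91.3) + 82.3) = 1554.1

1554.1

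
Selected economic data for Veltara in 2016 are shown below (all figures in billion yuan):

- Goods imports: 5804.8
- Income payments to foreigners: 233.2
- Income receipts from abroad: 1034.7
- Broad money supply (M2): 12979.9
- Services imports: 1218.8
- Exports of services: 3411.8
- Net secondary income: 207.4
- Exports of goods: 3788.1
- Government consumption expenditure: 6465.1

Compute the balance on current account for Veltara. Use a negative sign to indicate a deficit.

1185.2

Goods balance = 3788.1 - 5804.8 = -2016.7
Services balance = 3411.8 - 1218.8 = 2193.0
Trade balance (goods + services) = -2016.7 + 2193.0 = 176.3
Net primary income = 1034.7 - 233.2 = 801.5
Net secondary income = 207.4
Current account = 176.3 + 801.5 + 207.4 = 1185.2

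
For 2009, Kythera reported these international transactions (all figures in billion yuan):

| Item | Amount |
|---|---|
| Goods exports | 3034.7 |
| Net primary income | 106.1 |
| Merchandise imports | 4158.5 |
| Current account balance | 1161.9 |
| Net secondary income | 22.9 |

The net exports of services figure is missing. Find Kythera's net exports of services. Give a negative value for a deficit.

Current account = goods balance + services balance + net primary income + net secondary income
Sum of the known components = -994.8
Net exports of services = CA - (known components) = 1161.9 - (-994.8) = 2156.7

2156.7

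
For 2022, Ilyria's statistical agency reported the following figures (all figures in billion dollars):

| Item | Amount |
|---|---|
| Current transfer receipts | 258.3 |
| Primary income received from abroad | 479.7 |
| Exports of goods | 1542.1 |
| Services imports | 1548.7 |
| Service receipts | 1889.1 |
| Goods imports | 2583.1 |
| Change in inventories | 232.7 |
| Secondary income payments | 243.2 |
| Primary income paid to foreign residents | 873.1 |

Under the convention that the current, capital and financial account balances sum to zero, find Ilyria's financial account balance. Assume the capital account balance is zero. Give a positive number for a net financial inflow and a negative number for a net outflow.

Goods balance = 1542.1 - 2583.1 = -1041.0
Services balance = 1889.1 - 1548.7 = 340.4
Trade balance (goods + services) = -1041.0 + 340.4 = -700.6
Net primary income = 479.7 - 873.1 = -393.4
Net secondary income = 258.3 - 243.2 = 15.1
Current account = -700.6 + (-393.4) + 15.1 = -1078.9
Financial account = -(-1078.9) = 1078.9

1078.9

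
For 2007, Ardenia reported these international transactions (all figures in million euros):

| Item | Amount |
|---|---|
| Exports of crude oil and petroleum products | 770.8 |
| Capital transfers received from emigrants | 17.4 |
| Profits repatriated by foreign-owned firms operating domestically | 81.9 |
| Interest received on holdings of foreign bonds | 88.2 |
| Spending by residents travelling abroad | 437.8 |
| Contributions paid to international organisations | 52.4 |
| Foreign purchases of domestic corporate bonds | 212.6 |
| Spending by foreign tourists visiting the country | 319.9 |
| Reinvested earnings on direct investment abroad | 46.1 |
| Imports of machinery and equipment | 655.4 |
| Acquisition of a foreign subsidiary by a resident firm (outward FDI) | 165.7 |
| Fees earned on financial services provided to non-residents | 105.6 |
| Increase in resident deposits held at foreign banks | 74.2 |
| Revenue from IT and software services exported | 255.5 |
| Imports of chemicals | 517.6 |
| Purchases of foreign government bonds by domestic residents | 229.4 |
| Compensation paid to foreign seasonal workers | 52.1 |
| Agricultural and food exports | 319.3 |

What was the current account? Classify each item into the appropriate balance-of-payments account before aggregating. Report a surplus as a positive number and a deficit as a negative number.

Goods: 319.3 + 770.8 - 517.6 - 655.4 = -82.9
Services: -437.8 + 105.6 + 319.9 + 255.5 = 243.2
Primary income: -81.9 + 46.1 + 88.2 - 52.1 = 0.3
Secondary income: -52.4
Current account = (-82.9) + 243.2 + 0.3 + (-52.4) = 108.2
(Excluded from the current account — capital account: capital transfers received from emigrants 17.4; financial account: foreign purchases of domestic corporate bonds 212.6, acquisition of a foreign subsidiary by a resident firm (outward FDI) 165.7, increase in resident deposits held at foreign banks 74.2, purchases of foreign government bonds by domestic residents 229.4.)

108.2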